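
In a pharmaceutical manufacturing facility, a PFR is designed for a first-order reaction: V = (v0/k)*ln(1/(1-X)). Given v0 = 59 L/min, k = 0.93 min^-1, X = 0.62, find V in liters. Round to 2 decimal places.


V = (v0/k) * ln(1/(1-X))
V = (59/0.93) * ln(1/(1-0.62))
V = 63.44086 * ln(2.631579)
V = 63.44086 * 0.967584
V = 61.38 L


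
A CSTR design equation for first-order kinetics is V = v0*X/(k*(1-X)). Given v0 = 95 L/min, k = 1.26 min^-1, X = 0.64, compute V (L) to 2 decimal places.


V = v0 * X / (k * (1 - X))
V = 95 * 0.64 / (1.26 * (1 - 0.64))
V = 60.8 / (1.26 * 0.36)
V = 60.8 / 0.4536
V = 134.04 L


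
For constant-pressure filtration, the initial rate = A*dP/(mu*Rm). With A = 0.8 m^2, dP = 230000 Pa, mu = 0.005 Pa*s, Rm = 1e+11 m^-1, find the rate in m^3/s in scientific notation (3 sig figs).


rate = A * dP / (mu * Rm)
rate = 0.8 * 230000 / (0.005 * 1e+11)
rate = 184000.0 / 5.000e+08
rate = 3.68e-04 m^3/s


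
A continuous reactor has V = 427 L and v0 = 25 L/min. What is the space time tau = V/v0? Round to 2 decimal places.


tau = V / v0
tau = 427 / 25
tau = 17.08 min


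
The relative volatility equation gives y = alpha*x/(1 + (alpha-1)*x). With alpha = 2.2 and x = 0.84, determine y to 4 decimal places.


y = alpha*x / (1 + (alpha-1)*x)
y = 2.2*0.84 / (1 + (2.2-1)*0.84)
y = 1.848 / (1 + 1.008)
y = 1.848 / 2.008
y = 0.9203


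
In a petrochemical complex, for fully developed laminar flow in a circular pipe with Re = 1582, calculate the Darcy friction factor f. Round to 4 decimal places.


f = 64 / Re
f = 64 / 1582
f = 0.0405


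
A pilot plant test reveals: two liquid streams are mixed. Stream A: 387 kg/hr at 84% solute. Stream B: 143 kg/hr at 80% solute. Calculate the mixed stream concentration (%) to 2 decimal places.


Mass balance on solute: F1*x1 + F2*x2 = F3*x3
F3 = F1 + F2 = 387 + 143 = 530 kg/hr
x3 = (F1*x1 + F2*x2)/F3
x3 = (387*0.84 + 143*0.8) / 530
x3 = 82.92%


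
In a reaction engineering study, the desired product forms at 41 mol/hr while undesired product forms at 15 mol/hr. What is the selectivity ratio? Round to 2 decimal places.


S = desired product rate / undesired product rate
S = 41 / 15
S = 2.73


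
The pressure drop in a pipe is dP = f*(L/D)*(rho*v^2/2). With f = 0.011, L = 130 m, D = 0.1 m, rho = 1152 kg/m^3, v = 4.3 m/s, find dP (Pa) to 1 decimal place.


dP = f * (L/D) * (rho*v^2/2)
dP = 0.011 * (130/0.1) * (1152*4.3^2/2)
L/D = 1300.0
rho*v^2/2 = 1152*18.49/2 = 10650.24
dP = 0.011 * 1300.0 * 10650.24
dP = 152298.4 Pa


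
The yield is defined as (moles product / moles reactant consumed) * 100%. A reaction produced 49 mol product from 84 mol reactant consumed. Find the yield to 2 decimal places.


Yield = (moles product / moles consumed) * 100%
Yield = (49 / 84) * 100
Yield = 0.5833 * 100
Yield = 58.33%


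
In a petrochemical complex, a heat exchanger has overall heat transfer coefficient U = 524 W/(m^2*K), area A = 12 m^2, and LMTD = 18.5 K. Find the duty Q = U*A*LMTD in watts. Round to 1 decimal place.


Q = U * A * LMTD
Q = 524 * 12 * 18.5
Q = 116328.0 W


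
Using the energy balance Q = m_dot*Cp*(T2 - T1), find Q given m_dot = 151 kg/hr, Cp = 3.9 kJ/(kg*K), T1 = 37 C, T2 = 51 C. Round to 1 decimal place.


Q = m_dot * Cp * (T2 - T1)
Q = 151 * 3.9 * (51 - 37)
Q = 151 * 3.9 * 14
Q = 8244.6 kJ/hr


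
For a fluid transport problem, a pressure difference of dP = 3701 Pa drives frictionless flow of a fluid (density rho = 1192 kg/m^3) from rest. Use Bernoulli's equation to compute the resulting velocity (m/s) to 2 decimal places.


v = sqrt(2*dP/rho)
v = sqrt(2*3701/1192)
v = sqrt(6.209732)
v = 2.49 m/s


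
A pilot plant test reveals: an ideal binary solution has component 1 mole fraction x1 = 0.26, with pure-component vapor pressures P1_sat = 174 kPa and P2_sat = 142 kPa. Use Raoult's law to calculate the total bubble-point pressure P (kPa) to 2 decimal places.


P = x1*P1_sat + x2*P2_sat
x2 = 1 - x1 = 1 - 0.26 = 0.74
P = 0.26*174 + 0.74*142
P = 45.24 + 105.08
P = 150.32 kPa


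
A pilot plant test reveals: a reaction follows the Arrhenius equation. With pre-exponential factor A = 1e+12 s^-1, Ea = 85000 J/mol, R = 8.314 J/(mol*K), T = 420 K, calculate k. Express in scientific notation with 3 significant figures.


k = A * exp(-Ea/(R*T))
k = 1e+12 * exp(-85000 / (8.314 * 420))
k = 1e+12 * exp(-24.342188)
k = 2.68e+01


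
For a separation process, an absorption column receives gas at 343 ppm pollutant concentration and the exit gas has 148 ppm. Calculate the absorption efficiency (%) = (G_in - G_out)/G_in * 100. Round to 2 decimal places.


Efficiency = (G_in - G_out) / G_in * 100%
Efficiency = (343 - 148) / 343 * 100
Efficiency = 195 / 343 * 100
Efficiency = 56.85%


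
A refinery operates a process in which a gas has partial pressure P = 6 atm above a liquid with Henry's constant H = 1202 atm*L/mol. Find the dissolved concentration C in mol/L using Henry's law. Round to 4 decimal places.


C = P / H
C = 6 / 1202
C = 0.0050 mol/L


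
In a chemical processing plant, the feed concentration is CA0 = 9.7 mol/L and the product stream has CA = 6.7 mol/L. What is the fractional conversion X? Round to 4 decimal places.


X = (CA0 - CA) / CA0
X = (9.7 - 6.7) / 9.7
X = 3.0 / 9.7
X = 0.3093


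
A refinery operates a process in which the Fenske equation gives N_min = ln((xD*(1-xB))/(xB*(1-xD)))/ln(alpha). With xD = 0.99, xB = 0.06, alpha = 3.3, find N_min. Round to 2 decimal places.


N_min = ln((xD*(1-xB))/(xB*(1-xD))) / ln(alpha)
Numerator inside ln: 0.9306 / 0.0006 = 1551.0
ln(1551.0) = 7.346655
ln(alpha) = ln(3.3) = 1.193922
N_min = 7.346655 / 1.193922 = 6.15


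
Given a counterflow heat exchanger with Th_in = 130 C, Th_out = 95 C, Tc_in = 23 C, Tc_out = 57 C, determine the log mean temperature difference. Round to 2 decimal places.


dT1 = Th_in - Tc_out = 130 - 57 = 73
dT2 = Th_out - Tc_in = 95 - 23 = 72
LMTD = (dT1 - dT2) / ln(dT1/dT2)
LMTD = (73 - 72) / ln(73/72)
LMTD = 72.50 K


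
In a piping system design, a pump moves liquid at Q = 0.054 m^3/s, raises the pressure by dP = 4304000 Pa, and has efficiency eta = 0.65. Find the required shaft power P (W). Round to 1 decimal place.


P = Q * dP / eta
P = 0.054 * 4304000 / 0.65
P = 232416.0 / 0.65
P = 357563.1 W


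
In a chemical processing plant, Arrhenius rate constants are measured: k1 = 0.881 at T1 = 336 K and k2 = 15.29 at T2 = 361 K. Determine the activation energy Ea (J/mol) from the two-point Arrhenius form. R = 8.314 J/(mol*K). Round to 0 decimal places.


Ea = R * ln(k2/k1) / (1/T1 - 1/T2)
ln(k2/k1) = ln(15.29/0.881) = 2.8538967
1/T1 - 1/T2 = 1/336 - 1/361 = 0.000206107374
Ea = 8.314 * 2.8538967 / 0.000206107374
Ea = 115121 J/mol


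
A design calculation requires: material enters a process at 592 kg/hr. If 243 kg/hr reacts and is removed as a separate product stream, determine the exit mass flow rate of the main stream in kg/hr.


Steady-state mass balance on the main outlet: F_out = F_in - F_removed
F_out = 592 - 243
F_out = 349 kg/hr


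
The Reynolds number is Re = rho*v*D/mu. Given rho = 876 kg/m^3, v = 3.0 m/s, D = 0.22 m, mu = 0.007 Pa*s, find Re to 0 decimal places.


Re = rho * v * D / mu
Re = 876 * 3.0 * 0.22 / 0.007
Re = 578.16 / 0.007
Re = 82594


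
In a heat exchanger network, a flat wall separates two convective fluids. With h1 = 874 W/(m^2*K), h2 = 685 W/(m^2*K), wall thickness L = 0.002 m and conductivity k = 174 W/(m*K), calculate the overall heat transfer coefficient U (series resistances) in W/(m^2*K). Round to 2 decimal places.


1/U = 1/h1 + L/k + 1/h2
1/U = 1/874 + 0.002/174 + 1/685
1/U = 0.0011441648 + 1.14943e-05 + 0.001459854
1/U = 0.0026155131
U = 382.33 W/(m^2*K)


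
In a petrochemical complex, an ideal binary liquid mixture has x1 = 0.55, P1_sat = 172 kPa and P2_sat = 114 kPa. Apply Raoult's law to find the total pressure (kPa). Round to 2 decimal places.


P = x1*P1_sat + x2*P2_sat
x2 = 1 - x1 = 1 - 0.55 = 0.45
P = 0.55*172 + 0.45*114
P = 94.6 + 51.3
P = 145.90 kPa


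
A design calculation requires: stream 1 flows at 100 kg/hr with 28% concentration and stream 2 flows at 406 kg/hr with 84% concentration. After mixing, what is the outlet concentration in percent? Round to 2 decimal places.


Mass balance on solute: F1*x1 + F2*x2 = F3*x3
F3 = F1 + F2 = 100 + 406 = 506 kg/hr
x3 = (F1*x1 + F2*x2)/F3
x3 = (100*0.28 + 406*0.84) / 506
x3 = 72.93%


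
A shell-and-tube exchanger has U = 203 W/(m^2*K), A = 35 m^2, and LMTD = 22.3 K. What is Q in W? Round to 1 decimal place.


Q = U * A * LMTD
Q = 203 * 35 * 22.3
Q = 158441.5 W


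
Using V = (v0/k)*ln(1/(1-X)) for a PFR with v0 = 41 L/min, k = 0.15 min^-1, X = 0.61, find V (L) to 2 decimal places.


V = (v0/k) * ln(1/(1-X))
V = (41/0.15) * ln(1/(1-0.61))
V = 273.333333 * ln(2.564103)
V = 273.333333 * 0.941609
V = 257.37 L


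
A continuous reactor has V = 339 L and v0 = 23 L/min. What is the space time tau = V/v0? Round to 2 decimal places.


tau = V / v0
tau = 339 / 23
tau = 14.74 min


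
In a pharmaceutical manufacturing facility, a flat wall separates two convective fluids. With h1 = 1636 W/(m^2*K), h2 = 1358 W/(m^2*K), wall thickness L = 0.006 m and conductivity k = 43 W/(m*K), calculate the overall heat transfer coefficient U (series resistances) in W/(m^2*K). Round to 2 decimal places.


1/U = 1/h1 + L/k + 1/h2
1/U = 1/1636 + 0.006/43 + 1/1358
1/U = 0.0006112469 + 0.0001395349 + 0.000736377
1/U = 0.0014871588
U = 672.42 W/(m^2*K)


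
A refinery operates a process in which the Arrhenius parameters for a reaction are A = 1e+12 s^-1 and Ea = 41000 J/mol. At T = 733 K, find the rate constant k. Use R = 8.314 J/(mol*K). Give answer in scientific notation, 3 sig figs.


k = A * exp(-Ea/(R*T))
k = 1e+12 * exp(-41000 / (8.314 * 733))
k = 1e+12 * exp(-6.72775)
k = 1.20e+09


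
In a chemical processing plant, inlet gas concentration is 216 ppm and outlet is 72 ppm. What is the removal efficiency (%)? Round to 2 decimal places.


Efficiency = (G_in - G_out) / G_in * 100%
Efficiency = (216 - 72) / 216 * 100
Efficiency = 144 / 216 * 100
Efficiency = 66.67%


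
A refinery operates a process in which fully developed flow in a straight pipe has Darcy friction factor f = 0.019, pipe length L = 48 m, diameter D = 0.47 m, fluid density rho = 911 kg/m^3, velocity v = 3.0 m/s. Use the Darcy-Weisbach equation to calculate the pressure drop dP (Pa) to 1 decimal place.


dP = f * (L/D) * (rho*v^2/2)
dP = 0.019 * (48/0.47) * (911*3.0^2/2)
L/D = 102.12765957
rho*v^2/2 = 911*9.0/2 = 4099.5
dP = 0.019 * 102.12765957 * 4099.5
dP = 7954.8 Pa


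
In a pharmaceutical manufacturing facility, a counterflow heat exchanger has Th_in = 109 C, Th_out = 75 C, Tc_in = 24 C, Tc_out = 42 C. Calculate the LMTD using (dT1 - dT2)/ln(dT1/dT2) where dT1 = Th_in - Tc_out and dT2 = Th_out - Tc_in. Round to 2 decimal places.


dT1 = Th_in - Tc_out = 109 - 42 = 67
dT2 = Th_out - Tc_in = 75 - 24 = 51
LMTD = (dT1 - dT2) / ln(dT1/dT2)
LMTD = (67 - 51) / ln(67/51)
LMTD = 58.64 K


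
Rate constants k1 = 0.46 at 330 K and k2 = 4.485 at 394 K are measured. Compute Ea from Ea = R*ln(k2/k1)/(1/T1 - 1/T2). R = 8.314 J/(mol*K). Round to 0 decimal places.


Ea = R * ln(k2/k1) / (1/T1 - 1/T2)
ln(k2/k1) = ln(4.485/0.46) = 2.2772673
1/T1 - 1/T2 = 1/330 - 1/394 = 0.000492231964
Ea = 8.314 * 2.2772673 / 0.000492231964
Ea = 38464 J/mol


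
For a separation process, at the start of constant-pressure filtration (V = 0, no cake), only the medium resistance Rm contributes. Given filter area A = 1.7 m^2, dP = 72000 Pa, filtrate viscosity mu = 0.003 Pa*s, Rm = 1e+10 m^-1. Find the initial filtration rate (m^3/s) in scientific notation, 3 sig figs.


rate = A * dP / (mu * Rm)
rate = 1.7 * 72000 / (0.003 * 1e+10)
rate = 122400.0 / 3.000e+07
rate = 4.08e-03 m^3/s


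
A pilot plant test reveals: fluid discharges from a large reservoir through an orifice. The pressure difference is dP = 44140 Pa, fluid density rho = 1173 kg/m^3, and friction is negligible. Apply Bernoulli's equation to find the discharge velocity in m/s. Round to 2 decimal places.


v = sqrt(2*dP/rho)
v = sqrt(2*44140/1173)
v = sqrt(75.260017)
v = 8.68 m/s


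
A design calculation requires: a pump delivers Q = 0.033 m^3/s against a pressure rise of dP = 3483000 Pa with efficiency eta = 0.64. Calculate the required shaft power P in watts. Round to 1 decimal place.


P = Q * dP / eta
P = 0.033 * 3483000 / 0.64
P = 114939.0 / 0.64
P = 179592.2 W


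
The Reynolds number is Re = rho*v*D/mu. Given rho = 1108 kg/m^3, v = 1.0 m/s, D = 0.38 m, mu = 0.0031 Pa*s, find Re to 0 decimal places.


Re = rho * v * D / mu
Re = 1108 * 1.0 * 0.38 / 0.0031
Re = 421.04 / 0.0031
Re = 135819


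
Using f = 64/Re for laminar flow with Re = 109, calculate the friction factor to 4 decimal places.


f = 64 / Re
f = 64 / 109
f = 0.5872


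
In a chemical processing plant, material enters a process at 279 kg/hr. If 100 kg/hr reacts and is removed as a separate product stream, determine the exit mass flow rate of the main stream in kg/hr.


Steady-state mass balance on the main outlet: F_out = F_in - F_removed
F_out = 279 - 100
F_out = 179 kg/hr


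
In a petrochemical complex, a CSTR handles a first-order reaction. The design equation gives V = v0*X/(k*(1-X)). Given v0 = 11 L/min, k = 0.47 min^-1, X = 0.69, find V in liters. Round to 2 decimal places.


V = v0 * X / (k * (1 - X))
V = 11 * 0.69 / (0.47 * (1 - 0.69))
V = 7.59 / (0.47 * 0.31)
V = 7.59 / 0.1457
V = 52.09 L


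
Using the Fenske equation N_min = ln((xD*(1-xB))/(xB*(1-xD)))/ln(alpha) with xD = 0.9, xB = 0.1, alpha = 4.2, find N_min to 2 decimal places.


N_min = ln((xD*(1-xB))/(xB*(1-xD))) / ln(alpha)
Numerator inside ln: 0.81 / 0.01 = 81.0
ln(81.0) = 4.394449
ln(alpha) = ln(4.2) = 1.435085
N_min = 4.394449 / 1.435085 = 3.06


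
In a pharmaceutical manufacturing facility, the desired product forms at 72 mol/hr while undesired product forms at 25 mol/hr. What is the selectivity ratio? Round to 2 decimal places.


S = desired product rate / undesired product rate
S = 72 / 25
S = 2.88


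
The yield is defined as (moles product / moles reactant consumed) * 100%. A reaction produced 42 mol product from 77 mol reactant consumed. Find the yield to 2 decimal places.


Yield = (moles product / moles consumed) * 100%
Yield = (42 / 77) * 100
Yield = 0.5455 * 100
Yield = 54.55%


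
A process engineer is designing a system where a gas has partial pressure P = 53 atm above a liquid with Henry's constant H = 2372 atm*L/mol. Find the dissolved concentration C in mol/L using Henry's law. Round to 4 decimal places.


C = P / H
C = 53 / 2372
C = 0.0223 mol/L


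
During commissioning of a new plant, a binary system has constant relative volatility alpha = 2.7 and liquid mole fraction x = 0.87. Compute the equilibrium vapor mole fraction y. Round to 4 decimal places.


y = alpha*x / (1 + (alpha-1)*x)
y = 2.7*0.87 / (1 + (2.7-1)*0.87)
y = 2.349 / (1 + 1.479)
y = 2.349 / 2.479
y = 0.9476


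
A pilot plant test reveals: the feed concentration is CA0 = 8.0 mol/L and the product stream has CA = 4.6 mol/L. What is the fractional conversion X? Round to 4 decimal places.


X = (CA0 - CA) / CA0
X = (8.0 - 4.6) / 8.0
X = 3.4 / 8.0
X = 0.4250


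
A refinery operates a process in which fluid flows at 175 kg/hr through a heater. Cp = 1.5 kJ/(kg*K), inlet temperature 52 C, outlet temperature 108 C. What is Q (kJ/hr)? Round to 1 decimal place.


Q = m_dot * Cp * (T2 - T1)
Q = 175 * 1.5 * (108 - 52)
Q = 175 * 1.5 * 56
Q = 14700.0 kJ/hr


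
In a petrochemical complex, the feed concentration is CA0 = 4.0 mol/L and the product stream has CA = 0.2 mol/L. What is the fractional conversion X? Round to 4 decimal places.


X = (CA0 - CA) / CA0
X = (4.0 - 0.2) / 4.0
X = 3.8 / 4.0
X = 0.9500


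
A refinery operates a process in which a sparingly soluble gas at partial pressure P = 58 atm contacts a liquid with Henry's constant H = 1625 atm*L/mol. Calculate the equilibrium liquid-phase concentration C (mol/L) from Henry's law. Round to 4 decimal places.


C = P / H
C = 58 / 1625
C = 0.0357 mol/L


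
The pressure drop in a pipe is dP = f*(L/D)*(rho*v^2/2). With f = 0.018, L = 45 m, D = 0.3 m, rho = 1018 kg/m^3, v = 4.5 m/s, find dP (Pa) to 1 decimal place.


dP = f * (L/D) * (rho*v^2/2)
dP = 0.018 * (45/0.3) * (1018*4.5^2/2)
L/D = 150.0
rho*v^2/2 = 1018*20.25/2 = 10307.25
dP = 0.018 * 150.0 * 10307.25
dP = 27829.6 Pa


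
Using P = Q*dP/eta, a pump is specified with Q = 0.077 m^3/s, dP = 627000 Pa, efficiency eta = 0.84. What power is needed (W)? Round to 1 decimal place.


P = Q * dP / eta
P = 0.077 * 627000 / 0.84
P = 48279.0 / 0.84
P = 57475.0 W


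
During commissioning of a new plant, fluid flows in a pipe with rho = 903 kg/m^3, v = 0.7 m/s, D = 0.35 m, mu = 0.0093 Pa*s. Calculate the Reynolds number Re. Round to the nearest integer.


Re = rho * v * D / mu
Re = 903 * 0.7 * 0.35 / 0.0093
Re = 221.235 / 0.0093
Re = 23789


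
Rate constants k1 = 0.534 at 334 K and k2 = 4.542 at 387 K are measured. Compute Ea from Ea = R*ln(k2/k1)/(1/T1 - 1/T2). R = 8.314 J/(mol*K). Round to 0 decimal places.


Ea = R * ln(k2/k1) / (1/T1 - 1/T2)
ln(k2/k1) = ln(4.542/0.534) = 2.1407269
1/T1 - 1/T2 = 1/334 - 1/387 = 0.000410032648
Ea = 8.314 * 2.1407269 / 0.000410032648
Ea = 43406 J/mol


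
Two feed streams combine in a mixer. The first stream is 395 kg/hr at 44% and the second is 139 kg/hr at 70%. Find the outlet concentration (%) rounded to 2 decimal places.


Mass balance on solute: F1*x1 + F2*x2 = F3*x3
F3 = F1 + F2 = 395 + 139 = 534 kg/hr
x3 = (F1*x1 + F2*x2)/F3
x3 = (395*0.44 + 139*0.7) / 534
x3 = 50.77%


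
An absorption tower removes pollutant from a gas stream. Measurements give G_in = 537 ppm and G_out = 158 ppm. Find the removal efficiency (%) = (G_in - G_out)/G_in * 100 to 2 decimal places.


Efficiency = (G_in - G_out) / G_in * 100%
Efficiency = (537 - 158) / 537 * 100
Efficiency = 379 / 537 * 100
Efficiency = 70.58%


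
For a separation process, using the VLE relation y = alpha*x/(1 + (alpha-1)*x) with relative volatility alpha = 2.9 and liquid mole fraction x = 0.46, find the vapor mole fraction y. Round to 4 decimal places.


y = alpha*x / (1 + (alpha-1)*x)
y = 2.9*0.46 / (1 + (2.9-1)*0.46)
y = 1.334 / (1 + 0.874)
y = 1.334 / 1.874
y = 0.7118


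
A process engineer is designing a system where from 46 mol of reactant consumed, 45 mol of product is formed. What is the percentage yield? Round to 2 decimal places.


Yield = (moles product / moles consumed) * 100%
Yield = (45 / 46) * 100
Yield = 0.9783 * 100
Yield = 97.83%


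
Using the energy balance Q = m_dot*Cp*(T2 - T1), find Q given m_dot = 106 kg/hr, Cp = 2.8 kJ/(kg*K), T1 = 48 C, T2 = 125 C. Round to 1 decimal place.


Q = m_dot * Cp * (T2 - T1)
Q = 106 * 2.8 * (125 - 48)
Q = 106 * 2.8 * 77
Q = 22853.6 kJ/hr


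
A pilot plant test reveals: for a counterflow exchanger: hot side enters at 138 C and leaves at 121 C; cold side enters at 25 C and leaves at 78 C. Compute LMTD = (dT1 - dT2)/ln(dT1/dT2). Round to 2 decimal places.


dT1 = Th_in - Tc_out = 138 - 78 = 60
dT2 = Th_out - Tc_in = 121 - 25 = 96
LMTD = (dT1 - dT2) / ln(dT1/dT2)
LMTD = (60 - 96) / ln(60/96)
LMTD = 76.60 K


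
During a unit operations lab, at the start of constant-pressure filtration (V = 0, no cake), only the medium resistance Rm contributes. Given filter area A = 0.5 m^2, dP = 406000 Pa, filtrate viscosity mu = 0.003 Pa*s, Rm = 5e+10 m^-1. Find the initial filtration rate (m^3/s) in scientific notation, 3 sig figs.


rate = A * dP / (mu * Rm)
rate = 0.5 * 406000 / (0.003 * 5e+10)
rate = 203000.0 / 1.500e+08
rate = 1.35e-03 m^3/s


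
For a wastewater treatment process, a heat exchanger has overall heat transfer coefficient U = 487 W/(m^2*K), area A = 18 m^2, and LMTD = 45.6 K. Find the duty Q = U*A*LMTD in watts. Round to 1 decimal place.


Q = U * A * LMTD
Q = 487 * 18 * 45.6
Q = 399729.6 W


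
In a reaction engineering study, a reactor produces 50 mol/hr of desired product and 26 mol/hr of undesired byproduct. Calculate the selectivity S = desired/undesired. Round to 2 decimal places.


S = desired product rate / undesired product rate
S = 50 / 26
S = 1.92


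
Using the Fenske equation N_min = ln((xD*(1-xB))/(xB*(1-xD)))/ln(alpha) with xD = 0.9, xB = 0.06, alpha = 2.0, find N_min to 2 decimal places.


N_min = ln((xD*(1-xB))/(xB*(1-xD))) / ln(alpha)
Numerator inside ln: 0.846 / 0.006 = 141.0
ln(141.0) = 4.94876
ln(alpha) = ln(2.0) = 0.693147
N_min = 4.94876 / 0.693147 = 7.14


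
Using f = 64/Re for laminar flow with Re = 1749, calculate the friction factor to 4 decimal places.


f = 64 / Re
f = 64 / 1749
f = 0.0366


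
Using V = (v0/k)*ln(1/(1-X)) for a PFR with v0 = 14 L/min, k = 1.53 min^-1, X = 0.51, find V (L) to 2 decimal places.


V = (v0/k) * ln(1/(1-X))
V = (14/1.53) * ln(1/(1-0.51))
V = 9.150327 * ln(2.040816)
V = 9.150327 * 0.71335
V = 6.53 L


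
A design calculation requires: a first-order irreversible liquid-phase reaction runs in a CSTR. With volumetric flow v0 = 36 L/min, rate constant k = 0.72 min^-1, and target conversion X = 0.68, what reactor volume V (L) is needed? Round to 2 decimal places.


V = v0 * X / (k * (1 - X))
V = 36 * 0.68 / (0.72 * (1 - 0.68))
V = 24.48 / (0.72 * 0.32)
V = 24.48 / 0.2304
V = 106.25 L


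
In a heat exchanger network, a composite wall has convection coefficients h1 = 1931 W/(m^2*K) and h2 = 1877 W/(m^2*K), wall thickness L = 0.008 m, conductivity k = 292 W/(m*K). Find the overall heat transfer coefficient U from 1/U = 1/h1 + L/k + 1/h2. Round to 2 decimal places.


1/U = 1/h1 + L/k + 1/h2
1/U = 1/1931 + 0.008/292 + 1/1877
1/U = 0.0005178664 + 2.73973e-05 + 0.0005327651
1/U = 0.0010780288
U = 927.62 W/(m^2*K)


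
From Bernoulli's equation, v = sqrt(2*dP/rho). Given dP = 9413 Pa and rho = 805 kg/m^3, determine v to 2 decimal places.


v = sqrt(2*dP/rho)
v = sqrt(2*9413/805)
v = sqrt(23.386335)
v = 4.84 m/s


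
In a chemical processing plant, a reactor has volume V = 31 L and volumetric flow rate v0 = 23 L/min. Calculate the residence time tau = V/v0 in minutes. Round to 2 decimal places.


tau = V / v0
tau = 31 / 23
tau = 1.35 min


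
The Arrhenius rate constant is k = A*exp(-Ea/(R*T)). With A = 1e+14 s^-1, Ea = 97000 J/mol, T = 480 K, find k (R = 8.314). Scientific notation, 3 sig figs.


k = A * exp(-Ea/(R*T))
k = 1e+14 * exp(-97000 / (8.314 * 480))
k = 1e+14 * exp(-24.306391)
k = 2.78e+03


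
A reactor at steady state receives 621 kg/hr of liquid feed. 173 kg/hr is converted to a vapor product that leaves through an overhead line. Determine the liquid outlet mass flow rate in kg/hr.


Steady-state mass balance on the main outlet: F_out = F_in - F_removed
F_out = 621 - 173
F_out = 448 kg/hr


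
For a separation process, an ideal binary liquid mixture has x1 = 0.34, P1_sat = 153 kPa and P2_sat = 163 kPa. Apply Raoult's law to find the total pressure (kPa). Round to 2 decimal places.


P = x1*P1_sat + x2*P2_sat
x2 = 1 - x1 = 1 - 0.34 = 0.66
P = 0.34*153 + 0.66*163
P = 52.02 + 107.58
P = 159.60 kPa


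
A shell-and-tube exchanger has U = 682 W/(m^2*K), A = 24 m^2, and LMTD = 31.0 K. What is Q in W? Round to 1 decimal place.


Q = U * A * LMTD
Q = 682 * 24 * 31.0
Q = 507408.0 W


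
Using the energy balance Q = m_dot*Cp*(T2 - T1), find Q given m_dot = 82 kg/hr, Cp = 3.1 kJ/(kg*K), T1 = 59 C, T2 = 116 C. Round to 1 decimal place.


Q = m_dot * Cp * (T2 - T1)
Q = 82 * 3.1 * (116 - 59)
Q = 82 * 3.1 * 57
Q = 14489.4 kJ/hr


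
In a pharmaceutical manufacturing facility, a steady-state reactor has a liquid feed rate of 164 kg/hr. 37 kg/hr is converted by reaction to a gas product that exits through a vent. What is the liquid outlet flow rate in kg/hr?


Steady-state mass balance on the main outlet: F_out = F_in - F_removed
F_out = 164 - 37
F_out = 127 kg/hr


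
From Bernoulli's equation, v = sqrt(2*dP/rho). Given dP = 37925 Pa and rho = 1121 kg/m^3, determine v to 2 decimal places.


v = sqrt(2*dP/rho)
v = sqrt(2*37925/1121)
v = sqrt(67.662801)
v = 8.23 m/s


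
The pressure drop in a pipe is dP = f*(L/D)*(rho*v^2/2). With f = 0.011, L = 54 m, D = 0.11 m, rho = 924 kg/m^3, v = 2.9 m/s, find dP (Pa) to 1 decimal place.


dP = f * (L/D) * (rho*v^2/2)
dP = 0.011 * (54/0.11) * (924*2.9^2/2)
L/D = 490.90909091
rho*v^2/2 = 924*8.41/2 = 3885.42
dP = 0.011 * 490.90909091 * 3885.42
dP = 20981.3 Pa


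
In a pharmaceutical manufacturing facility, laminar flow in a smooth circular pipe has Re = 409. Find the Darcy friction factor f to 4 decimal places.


f = 64 / Re
f = 64 / 409
f = 0.1565


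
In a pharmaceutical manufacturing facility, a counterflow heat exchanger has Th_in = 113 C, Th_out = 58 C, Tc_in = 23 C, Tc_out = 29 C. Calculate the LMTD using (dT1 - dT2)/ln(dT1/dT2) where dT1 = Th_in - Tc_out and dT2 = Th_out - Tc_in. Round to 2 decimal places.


dT1 = Th_in - Tc_out = 113 - 29 = 84
dT2 = Th_out - Tc_in = 58 - 23 = 35
LMTD = (dT1 - dT2) / ln(dT1/dT2)
LMTD = (84 - 35) / ln(84/35)
LMTD = 55.97 K


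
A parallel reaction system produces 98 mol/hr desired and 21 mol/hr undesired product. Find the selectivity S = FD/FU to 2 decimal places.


S = desired product rate / undesired product rate
S = 98 / 21
S = 4.67


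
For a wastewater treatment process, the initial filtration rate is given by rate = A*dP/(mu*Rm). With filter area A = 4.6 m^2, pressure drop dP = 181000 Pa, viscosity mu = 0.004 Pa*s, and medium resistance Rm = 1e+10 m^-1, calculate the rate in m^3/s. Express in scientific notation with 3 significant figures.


rate = A * dP / (mu * Rm)
rate = 4.6 * 181000 / (0.004 * 1e+10)
rate = 832600.0 / 4.000e+07
rate = 2.08e-02 m^3/s


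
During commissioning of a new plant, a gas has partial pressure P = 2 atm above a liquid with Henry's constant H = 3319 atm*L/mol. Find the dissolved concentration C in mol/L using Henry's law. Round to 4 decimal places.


C = P / H
C = 2 / 3319
C = 0.0006 mol/L


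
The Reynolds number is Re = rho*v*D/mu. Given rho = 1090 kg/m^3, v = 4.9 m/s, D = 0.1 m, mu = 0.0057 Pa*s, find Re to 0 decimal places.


Re = rho * v * D / mu
Re = 1090 * 4.9 * 0.1 / 0.0057
Re = 534.1 / 0.0057
Re = 93702


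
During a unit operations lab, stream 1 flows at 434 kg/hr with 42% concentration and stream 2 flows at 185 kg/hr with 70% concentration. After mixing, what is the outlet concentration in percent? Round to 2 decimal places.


Mass balance on solute: F1*x1 + F2*x2 = F3*x3
F3 = F1 + F2 = 434 + 185 = 619 kg/hr
x3 = (F1*x1 + F2*x2)/F3
x3 = (434*0.42 + 185*0.7) / 619
x3 = 50.37%


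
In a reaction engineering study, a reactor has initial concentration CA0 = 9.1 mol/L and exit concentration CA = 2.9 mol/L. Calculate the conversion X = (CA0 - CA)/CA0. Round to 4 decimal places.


X = (CA0 - CA) / CA0
X = (9.1 - 2.9) / 9.1
X = 6.2 / 9.1
X = 0.6813


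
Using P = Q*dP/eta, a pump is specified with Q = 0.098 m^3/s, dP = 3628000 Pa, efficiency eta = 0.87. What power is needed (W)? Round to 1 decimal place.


P = Q * dP / eta
P = 0.098 * 3628000 / 0.87
P = 355544.0 / 0.87
P = 408671.3 W


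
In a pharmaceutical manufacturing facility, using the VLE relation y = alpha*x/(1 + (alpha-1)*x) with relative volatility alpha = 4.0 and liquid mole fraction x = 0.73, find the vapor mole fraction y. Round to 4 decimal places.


y = alpha*x / (1 + (alpha-1)*x)
y = 4.0*0.73 / (1 + (4.0-1)*0.73)
y = 2.92 / (1 + 2.19)
y = 2.92 / 3.19
y = 0.9154


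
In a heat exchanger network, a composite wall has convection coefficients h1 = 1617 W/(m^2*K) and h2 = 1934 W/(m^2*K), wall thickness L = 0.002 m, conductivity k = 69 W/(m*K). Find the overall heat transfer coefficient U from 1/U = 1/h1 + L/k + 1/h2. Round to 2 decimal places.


1/U = 1/h1 + L/k + 1/h2
1/U = 1/1617 + 0.002/69 + 1/1934
1/U = 0.0006184292 + 2.89855e-05 + 0.0005170631
1/U = 0.0011644778
U = 858.75 W/(m^2*K)


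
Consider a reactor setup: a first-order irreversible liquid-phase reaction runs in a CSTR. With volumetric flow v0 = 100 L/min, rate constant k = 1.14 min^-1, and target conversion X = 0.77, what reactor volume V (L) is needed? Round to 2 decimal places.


V = v0 * X / (k * (1 - X))
V = 100 * 0.77 / (1.14 * (1 - 0.77))
V = 77.0 / (1.14 * 0.23)
V = 77.0 / 0.2622
V = 293.67 L


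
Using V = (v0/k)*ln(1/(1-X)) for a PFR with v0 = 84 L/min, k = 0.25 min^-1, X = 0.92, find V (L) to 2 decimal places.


V = (v0/k) * ln(1/(1-X))
V = (84/0.25) * ln(1/(1-0.92))
V = 336.0 * ln(12.5)
V = 336.0 * 2.525729
V = 848.64 L


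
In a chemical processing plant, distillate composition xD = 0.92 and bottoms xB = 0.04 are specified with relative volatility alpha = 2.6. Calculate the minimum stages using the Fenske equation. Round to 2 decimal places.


N_min = ln((xD*(1-xB))/(xB*(1-xD))) / ln(alpha)
Numerator inside ln: 0.8832 / 0.0032 = 276.0
ln(276.0) = 5.620401
ln(alpha) = ln(2.6) = 0.955511
N_min = 5.620401 / 0.955511 = 5.88


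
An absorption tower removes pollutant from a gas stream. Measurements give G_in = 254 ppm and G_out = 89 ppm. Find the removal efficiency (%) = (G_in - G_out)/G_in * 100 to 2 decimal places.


Efficiency = (G_in - G_out) / G_in * 100%
Efficiency = (254 - 89) / 254 * 100
Efficiency = 165 / 254 * 100
Efficiency = 64.96%


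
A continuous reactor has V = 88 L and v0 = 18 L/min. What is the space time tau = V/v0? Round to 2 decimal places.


tau = V / v0
tau = 88 / 18
tau = 4.89 min


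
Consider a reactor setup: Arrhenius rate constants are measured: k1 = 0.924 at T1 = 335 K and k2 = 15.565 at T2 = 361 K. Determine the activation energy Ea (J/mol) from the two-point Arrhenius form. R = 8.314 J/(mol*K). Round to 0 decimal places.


Ea = R * ln(k2/k1) / (1/T1 - 1/T2)
ln(k2/k1) = ln(15.565/0.924) = 2.824068
1/T1 - 1/T2 = 1/335 - 1/361 = 0.000214991524
Ea = 8.314 * 2.824068 / 0.000214991524
Ea = 109210 J/mol


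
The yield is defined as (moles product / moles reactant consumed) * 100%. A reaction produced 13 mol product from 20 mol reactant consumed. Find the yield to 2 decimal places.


Yield = (moles product / moles consumed) * 100%
Yield = (13 / 20) * 100
Yield = 0.65 * 100
Yield = 65.00%


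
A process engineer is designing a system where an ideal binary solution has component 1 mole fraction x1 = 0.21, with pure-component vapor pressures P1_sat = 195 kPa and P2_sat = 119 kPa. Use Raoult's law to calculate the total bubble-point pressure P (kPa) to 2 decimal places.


P = x1*P1_sat + x2*P2_sat
x2 = 1 - x1 = 1 - 0.21 = 0.79
P = 0.21*195 + 0.79*119
P = 40.95 + 94.01
P = 134.96 kPa


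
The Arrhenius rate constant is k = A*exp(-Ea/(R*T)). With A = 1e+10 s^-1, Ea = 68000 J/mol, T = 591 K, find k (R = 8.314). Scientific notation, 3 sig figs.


k = A * exp(-Ea/(R*T))
k = 1e+10 * exp(-68000 / (8.314 * 591))
k = 1e+10 * exp(-13.839214)
k = 9.77e+03


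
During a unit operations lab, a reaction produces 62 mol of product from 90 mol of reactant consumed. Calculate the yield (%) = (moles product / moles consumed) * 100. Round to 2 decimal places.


Yield = (moles product / moles consumed) * 100%
Yield = (62 / 90) * 100
Yield = 0.6889 * 100
Yield = 68.89%


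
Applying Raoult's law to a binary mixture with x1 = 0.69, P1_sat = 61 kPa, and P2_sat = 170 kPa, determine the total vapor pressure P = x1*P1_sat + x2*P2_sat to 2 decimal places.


P = x1*P1_sat + x2*P2_sat
x2 = 1 - x1 = 1 - 0.69 = 0.31
P = 0.69*61 + 0.31*170
P = 42.09 + 52.7
P = 94.79 kPa


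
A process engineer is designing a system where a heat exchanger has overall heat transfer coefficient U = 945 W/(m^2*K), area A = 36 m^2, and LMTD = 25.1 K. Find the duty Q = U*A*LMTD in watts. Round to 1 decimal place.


Q = U * A * LMTD
Q = 945 * 36 * 25.1
Q = 853902.0 W


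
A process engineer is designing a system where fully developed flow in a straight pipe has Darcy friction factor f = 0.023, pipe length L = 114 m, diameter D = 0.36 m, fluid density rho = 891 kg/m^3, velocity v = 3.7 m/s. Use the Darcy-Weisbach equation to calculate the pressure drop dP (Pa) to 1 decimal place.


dP = f * (L/D) * (rho*v^2/2)
dP = 0.023 * (114/0.36) * (891*3.7^2/2)
L/D = 316.66666667
rho*v^2/2 = 891*13.69/2 = 6098.895
dP = 0.023 * 316.66666667 * 6098.895
dP = 44420.3 Pa


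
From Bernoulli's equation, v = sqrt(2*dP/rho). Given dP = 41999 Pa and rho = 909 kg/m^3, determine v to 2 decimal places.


v = sqrt(2*dP/rho)
v = sqrt(2*41999/909)
v = sqrt(92.407041)
v = 9.61 m/s


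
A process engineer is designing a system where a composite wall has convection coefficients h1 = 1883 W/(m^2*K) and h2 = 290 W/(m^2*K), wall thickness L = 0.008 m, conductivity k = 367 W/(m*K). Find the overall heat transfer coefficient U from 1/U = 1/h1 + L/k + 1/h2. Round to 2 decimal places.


1/U = 1/h1 + L/k + 1/h2
1/U = 1/1883 + 0.008/367 + 1/290
1/U = 0.0005310674 + 2.17984e-05 + 0.0034482759
1/U = 0.0040011417
U = 249.93 W/(m^2*K)


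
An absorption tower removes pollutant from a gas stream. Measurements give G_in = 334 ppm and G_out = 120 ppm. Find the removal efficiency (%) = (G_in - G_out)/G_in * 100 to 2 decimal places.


Efficiency = (G_in - G_out) / G_in * 100%
Efficiency = (334 - 120) / 334 * 100
Efficiency = 214 / 334 * 100
Efficiency = 64.07%


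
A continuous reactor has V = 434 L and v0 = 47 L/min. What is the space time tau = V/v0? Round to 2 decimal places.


tau = V / v0
tau = 434 / 47
tau = 9.23 min


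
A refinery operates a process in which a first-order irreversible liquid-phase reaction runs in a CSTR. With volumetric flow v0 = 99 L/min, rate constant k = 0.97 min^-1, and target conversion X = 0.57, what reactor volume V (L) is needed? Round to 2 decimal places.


V = v0 * X / (k * (1 - X))
V = 99 * 0.57 / (0.97 * (1 - 0.57))
V = 56.43 / (0.97 * 0.43)
V = 56.43 / 0.4171
V = 135.29 L


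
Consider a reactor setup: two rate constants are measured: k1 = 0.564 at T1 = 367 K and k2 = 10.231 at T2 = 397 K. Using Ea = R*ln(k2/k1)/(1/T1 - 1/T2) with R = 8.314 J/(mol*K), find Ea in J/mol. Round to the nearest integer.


Ea = R * ln(k2/k1) / (1/T1 - 1/T2)
ln(k2/k1) = ln(10.231/0.564) = 2.8981234
1/T1 - 1/T2 = 1/367 - 1/397 = 0.000205903953
Ea = 8.314 * 2.8981234 / 0.000205903953
Ea = 117021 J/mol


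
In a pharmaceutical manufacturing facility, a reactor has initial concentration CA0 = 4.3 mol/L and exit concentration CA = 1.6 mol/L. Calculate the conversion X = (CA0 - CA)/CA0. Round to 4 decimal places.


X = (CA0 - CA) / CA0
X = (4.3 - 1.6) / 4.3
X = 2.7 / 4.3
X = 0.6279


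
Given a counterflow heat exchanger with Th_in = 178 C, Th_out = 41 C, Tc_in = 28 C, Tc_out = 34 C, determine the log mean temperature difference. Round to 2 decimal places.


dT1 = Th_in - Tc_out = 178 - 34 = 144
dT2 = Th_out - Tc_in = 41 - 28 = 13
LMTD = (dT1 - dT2) / ln(dT1/dT2)
LMTD = (144 - 13) / ln(144/13)
LMTD = 54.47 K


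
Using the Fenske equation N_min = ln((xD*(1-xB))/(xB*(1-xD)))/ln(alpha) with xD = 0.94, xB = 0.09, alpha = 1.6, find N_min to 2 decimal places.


N_min = ln((xD*(1-xB))/(xB*(1-xD))) / ln(alpha)
Numerator inside ln: 0.8554 / 0.0054 = 158.407407
ln(158.407407) = 5.06517
ln(alpha) = ln(1.6) = 0.470004
N_min = 5.06517 / 0.470004 = 10.78


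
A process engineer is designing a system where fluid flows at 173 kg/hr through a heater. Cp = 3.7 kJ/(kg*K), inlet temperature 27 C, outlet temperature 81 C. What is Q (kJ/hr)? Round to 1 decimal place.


Q = m_dot * Cp * (T2 - T1)
Q = 173 * 3.7 * (81 - 27)
Q = 173 * 3.7 * 54
Q = 34565.4 kJ/hr


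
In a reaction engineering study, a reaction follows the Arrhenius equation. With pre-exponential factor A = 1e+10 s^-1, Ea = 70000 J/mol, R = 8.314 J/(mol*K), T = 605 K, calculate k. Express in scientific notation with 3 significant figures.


k = A * exp(-Ea/(R*T))
k = 1e+10 * exp(-70000 / (8.314 * 605))
k = 1e+10 * exp(-13.916584)
k = 9.04e+03


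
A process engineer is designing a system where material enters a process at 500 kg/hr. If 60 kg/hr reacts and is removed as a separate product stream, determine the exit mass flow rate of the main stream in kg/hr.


Steady-state mass balance on the main outlet: F_out = F_in - F_removed
F_out = 500 - 60
F_out = 440 kg/hr


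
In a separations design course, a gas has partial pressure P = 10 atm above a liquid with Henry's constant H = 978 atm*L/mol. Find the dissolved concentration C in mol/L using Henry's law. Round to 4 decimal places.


C = P / H
C = 10 / 978
C = 0.0102 mol/L


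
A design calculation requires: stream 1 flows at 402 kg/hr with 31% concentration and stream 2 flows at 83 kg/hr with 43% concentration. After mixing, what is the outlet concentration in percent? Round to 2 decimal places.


Mass balance on solute: F1*x1 + F2*x2 = F3*x3
F3 = F1 + F2 = 402 + 83 = 485 kg/hr
x3 = (F1*x1 + F2*x2)/F3
x3 = (402*0.31 + 83*0.43) / 485
x3 = 33.05%


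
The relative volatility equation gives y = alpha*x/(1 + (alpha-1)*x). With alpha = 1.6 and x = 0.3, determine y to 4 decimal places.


y = alpha*x / (1 + (alpha-1)*x)
y = 1.6*0.3 / (1 + (1.6-1)*0.3)
y = 0.48 / (1 + 0.18)
y = 0.48 / 1.18
y = 0.4068


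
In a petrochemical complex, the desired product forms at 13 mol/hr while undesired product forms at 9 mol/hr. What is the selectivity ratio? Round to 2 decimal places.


S = desired product rate / undesired product rate
S = 13 / 9
S = 1.44


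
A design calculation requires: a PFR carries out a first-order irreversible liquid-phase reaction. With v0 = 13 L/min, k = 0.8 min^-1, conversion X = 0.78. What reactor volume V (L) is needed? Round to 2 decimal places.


V = (v0/k) * ln(1/(1-X))
V = (13/0.8) * ln(1/(1-0.78))
V = 16.25 * ln(4.545455)
V = 16.25 * 1.514128
V = 24.60 L


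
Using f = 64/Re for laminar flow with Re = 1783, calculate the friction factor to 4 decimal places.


f = 64 / Re
f = 64 / 1783
f = 0.0359


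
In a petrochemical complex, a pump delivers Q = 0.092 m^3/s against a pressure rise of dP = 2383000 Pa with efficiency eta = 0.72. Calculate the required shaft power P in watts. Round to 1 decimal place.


P = Q * dP / eta
P = 0.092 * 2383000 / 0.72
P = 219236.0 / 0.72
P = 304494.4 W


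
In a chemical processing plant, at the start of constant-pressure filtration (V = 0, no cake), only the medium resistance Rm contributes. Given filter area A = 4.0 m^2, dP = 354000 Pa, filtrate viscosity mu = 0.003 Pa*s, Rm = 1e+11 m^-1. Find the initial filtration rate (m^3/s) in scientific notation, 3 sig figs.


rate = A * dP / (mu * Rm)
rate = 4.0 * 354000 / (0.003 * 1e+11)
rate = 1416000.0 / 3.000e+08
rate = 4.72e-03 m^3/s


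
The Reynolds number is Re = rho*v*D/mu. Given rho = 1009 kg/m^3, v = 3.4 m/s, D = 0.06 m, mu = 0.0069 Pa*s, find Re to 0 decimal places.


Re = rho * v * D / mu
Re = 1009 * 3.4 * 0.06 / 0.0069
Re = 205.836 / 0.0069
Re = 29831


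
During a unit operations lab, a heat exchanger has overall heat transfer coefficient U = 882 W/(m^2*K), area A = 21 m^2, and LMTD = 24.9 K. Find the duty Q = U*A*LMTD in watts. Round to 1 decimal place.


Q = U * A * LMTD
Q = 882 * 21 * 24.9
Q = 461197.8 W


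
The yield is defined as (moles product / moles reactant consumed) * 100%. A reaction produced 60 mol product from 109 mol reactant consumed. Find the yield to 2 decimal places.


Yield = (moles product / moles consumed) * 100%
Yield = (60 / 109) * 100
Yield = 0.5505 * 100
Yield = 55.05%


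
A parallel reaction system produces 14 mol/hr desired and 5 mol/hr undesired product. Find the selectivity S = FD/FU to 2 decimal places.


S = desired product rate / undesired product rate
S = 14 / 5
S = 2.80


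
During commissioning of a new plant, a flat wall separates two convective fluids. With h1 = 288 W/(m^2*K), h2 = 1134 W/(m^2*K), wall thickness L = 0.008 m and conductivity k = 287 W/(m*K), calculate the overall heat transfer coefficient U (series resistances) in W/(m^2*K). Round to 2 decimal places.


1/U = 1/h1 + L/k + 1/h2
1/U = 1/288 + 0.008/287 + 1/1134
1/U = 0.0034722222 + 2.78746e-05 + 0.0008818342
1/U = 0.004381931
U = 228.21 W/(m^2*K)
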